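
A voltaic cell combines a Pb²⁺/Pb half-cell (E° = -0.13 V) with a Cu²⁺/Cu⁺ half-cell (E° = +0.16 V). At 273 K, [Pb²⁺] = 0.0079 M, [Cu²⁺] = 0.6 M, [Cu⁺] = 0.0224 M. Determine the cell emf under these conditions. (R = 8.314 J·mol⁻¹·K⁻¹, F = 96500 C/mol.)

The Cu²⁺/Cu⁺ couple has the higher reduction potential and acts as the cathode, so E°_cell = +0.16 − (-0.13) = 0.29 V.
Balancing electrons gives n = 2; the reaction quotient is Q = [Pb²⁺]·[Cu⁺]^2/[Cu²⁺]^2 = 1.1 × 10^-5.
E = E° − (RT/nF) ln Q = 0.29 − (8.314×273)/(2×96500) × (-11.417) = 0.290 + 0.134 = 0.424 V.

0.424 V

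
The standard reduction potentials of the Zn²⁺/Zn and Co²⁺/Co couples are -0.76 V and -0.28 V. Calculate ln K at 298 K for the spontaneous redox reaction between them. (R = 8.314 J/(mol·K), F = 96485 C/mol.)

E°_cell = -0.28 − (-0.76) = 0.48 V, with n = 2 electrons transferred.
At equilibrium E = 0, so the Nernst equation gives ln K = nFE°/RT = (2)(96485)(0.48)/((8.314)(298)) = 37.39.

ln K = 37.4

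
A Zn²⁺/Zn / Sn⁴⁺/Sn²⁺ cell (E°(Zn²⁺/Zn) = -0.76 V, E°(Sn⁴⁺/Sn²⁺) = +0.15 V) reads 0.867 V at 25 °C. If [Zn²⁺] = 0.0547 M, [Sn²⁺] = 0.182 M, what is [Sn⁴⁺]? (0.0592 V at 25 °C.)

3.5 × 10^-4 M

From the Nernst equation, log Q = n(E° − E)/0.0592 = 2(0.91 − 0.867)/0.0592 = 1.453, so Q = 28.4.
With Q = [Zn²⁺]·[Sn²⁺]/[Sn⁴⁺] and the known concentrations, [Sn⁴⁺] in the denominator gives [Sn⁴⁺] = 3.5 × 10^-4 M.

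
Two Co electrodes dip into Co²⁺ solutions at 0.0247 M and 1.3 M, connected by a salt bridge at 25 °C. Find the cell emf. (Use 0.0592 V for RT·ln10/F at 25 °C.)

0.051 V

Both half-cells are Co²⁺/Co, so E°_cell = 0. The concentrated side is the cathode; the cell reaction moves Co²⁺ from high to low concentration with n = 2.
Q = [Co²⁺]_dilute/[Co²⁺]_conc = 0.0247/1.3 = 0.0190.
E = 0 − (0.0592/2) log Q = −(0.0592/2)(-1.721) = 0.0509 V.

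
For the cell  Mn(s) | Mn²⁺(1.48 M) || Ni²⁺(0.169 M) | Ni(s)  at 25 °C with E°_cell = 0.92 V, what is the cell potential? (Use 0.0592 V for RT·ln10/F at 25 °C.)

Balancing electrons gives n = 2; the reaction quotient is Q = [Mn²⁺]/[Ni²⁺] = 8.76.
At 25 °C, E = E° − (0.0592/n) log Q = 0.92 − (0.0592/2)(0.942) = 0.920 − 0.028 = 0.892 V.

0.892 V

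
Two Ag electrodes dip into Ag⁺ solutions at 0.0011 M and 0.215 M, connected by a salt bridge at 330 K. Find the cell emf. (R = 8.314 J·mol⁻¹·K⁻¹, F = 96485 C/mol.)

0.15 V

Both half-cells are Ag⁺/Ag, so E°_cell = 0. The concentrated side is the cathode; the cell reaction moves Ag⁺ from high to low concentration with n = 1.
Q = [Ag⁺]_dilute/[Ag⁺]_conc = 0.0011/0.215 = 0.00512.
E = 0 − (RT/nF) ln Q = −((8.314×330)/(1×96485))(-5.275) = 0.1500 V.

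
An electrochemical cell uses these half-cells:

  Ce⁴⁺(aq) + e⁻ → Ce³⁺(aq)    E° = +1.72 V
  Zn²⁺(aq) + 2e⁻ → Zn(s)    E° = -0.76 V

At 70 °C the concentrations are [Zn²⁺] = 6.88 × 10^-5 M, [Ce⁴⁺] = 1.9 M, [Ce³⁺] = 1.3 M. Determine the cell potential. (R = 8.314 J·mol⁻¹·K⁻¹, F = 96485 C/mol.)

2.63 V

The Ce⁴⁺/Ce³⁺ couple has the higher reduction potential and acts as the cathode, so E°_cell = +1.72 − (-0.76) = 2.48 V.
Balancing electrons gives n = 2; the reaction quotient is Q = [Zn²⁺]·[Ce³⁺]^2/[Ce⁴⁺]^2 = 3.22 × 10^-5.
E = E° − (RT/nF) ln Q = 2.48 − (8.314×343)/(2×96485) × (-10.343) = 2.480 + 0.153 = 2.633 V.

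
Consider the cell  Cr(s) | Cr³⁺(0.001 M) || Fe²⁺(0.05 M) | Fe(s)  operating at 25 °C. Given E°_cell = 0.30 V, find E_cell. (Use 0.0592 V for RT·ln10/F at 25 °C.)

0.321 V

Balancing electrons gives n = 6; the reaction quotient is Q = [Cr³⁺]^2/[Fe²⁺]^3 = 0.00800.
At 25 °C, E = E° − (0.0592/n) log Q = 0.30 − (0.0592/6)(-2.097) = 0.300 + 0.021 = 0.321 V.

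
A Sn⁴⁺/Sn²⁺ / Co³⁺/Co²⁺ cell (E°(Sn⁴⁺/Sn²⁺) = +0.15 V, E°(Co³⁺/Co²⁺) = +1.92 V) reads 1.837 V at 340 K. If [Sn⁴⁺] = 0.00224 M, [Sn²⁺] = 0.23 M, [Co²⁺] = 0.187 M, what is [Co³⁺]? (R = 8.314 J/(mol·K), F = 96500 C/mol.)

0.18 M

From the Nernst equation, ln Q = nF(E° − E)/RT = 2×96500×(1.77 − 1.837)/(8.314×340) = -4.574, so Q = 0.0103.
With Q = [Sn⁴⁺]·[Co²⁺]^2/([Sn²⁺]·[Co³⁺]^2) and the known concentrations, [Co³⁺]^2 in the denominator gives [Co³⁺] = 0.18 M.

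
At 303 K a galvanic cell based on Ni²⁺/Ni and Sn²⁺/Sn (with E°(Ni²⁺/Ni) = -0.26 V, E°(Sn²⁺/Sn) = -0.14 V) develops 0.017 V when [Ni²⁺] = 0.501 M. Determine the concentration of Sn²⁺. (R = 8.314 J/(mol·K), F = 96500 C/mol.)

1.9 × 10^-4 M

From the Nernst equation, ln Q = nF(E° − E)/RT = 2×96500×(0.12 − 0.017)/(8.314×303) = 7.891, so Q = 2670.
With Q = [Ni²⁺]/[Sn²⁺] and the known concentrations, [Sn²⁺] in the denominator gives [Sn²⁺] = 1.9 × 10^-4 M.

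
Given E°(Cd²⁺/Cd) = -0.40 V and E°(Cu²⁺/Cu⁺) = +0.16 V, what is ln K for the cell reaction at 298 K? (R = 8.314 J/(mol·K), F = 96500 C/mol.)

E°_cell = +0.16 − (-0.40) = 0.56 V, with n = 2 electrons transferred.
At equilibrium E = 0, so the Nernst equation gives ln K = nFE°/RT = (2)(96500)(0.56)/((8.314)(298)) = 43.62.

ln K = 43.6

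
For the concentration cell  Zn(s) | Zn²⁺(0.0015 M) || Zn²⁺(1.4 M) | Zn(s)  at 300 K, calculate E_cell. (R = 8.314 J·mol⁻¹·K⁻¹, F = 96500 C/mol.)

Both half-cells are Zn²⁺/Zn, so E°_cell = 0. The concentrated side is the cathode; the cell reaction moves Zn²⁺ from high to low concentration with n = 2.
Q = [Zn²⁺]_dilute/[Zn²⁺]_conc = 0.0015/1.4 = 0.00107.
E = 0 − (RT/nF) ln Q = −((8.314×300)/(2×96500))(-6.839) = 0.0884 V.

0.088 V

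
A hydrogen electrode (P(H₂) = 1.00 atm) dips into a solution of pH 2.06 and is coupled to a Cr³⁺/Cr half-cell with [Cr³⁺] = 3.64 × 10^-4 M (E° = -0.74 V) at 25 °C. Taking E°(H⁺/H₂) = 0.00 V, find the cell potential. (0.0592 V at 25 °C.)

The hydrogen couple is the cathode, so E°_cell = 0.74 V; n = 6.
[H⁺] = 10^(−2.06) = 0.0087 M, and Q = [Cr³⁺]^2·P(H₂)^3 / [H⁺]^6 = 3.04 × 10^5.
E = E° − (0.0592/6) log Q = 0.74 − (0.0592/6)(5.482) = 0.686 V.

0.69 V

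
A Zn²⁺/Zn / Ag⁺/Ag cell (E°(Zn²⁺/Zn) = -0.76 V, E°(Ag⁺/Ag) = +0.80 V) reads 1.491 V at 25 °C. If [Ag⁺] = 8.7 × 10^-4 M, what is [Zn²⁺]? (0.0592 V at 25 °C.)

1.6 × 10^-4 M

From the Nernst equation, log Q = n(E° − E)/0.0592 = 2(1.56 − 1.491)/0.0592 = 2.331, so Q = 214.
With Q = [Zn²⁺]/[Ag⁺]^2 and the known concentrations, [Zn²⁺] in the numerator gives [Zn²⁺] = 1.6 × 10^-4 M.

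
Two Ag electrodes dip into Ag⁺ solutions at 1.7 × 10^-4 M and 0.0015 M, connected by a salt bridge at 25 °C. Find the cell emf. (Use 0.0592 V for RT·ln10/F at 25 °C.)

Both half-cells are Ag⁺/Ag, so E°_cell = 0. The concentrated side is the cathode; the cell reaction moves Ag⁺ from high to low concentration with n = 1.
Q = [Ag⁺]_dilute/[Ag⁺]_conc = 1.7 × 10^-4/0.0015 = 0.113.
E = 0 − (0.0592/1) log Q = −(0.0592/1)(-0.946) = 0.0560 V.

0.056 V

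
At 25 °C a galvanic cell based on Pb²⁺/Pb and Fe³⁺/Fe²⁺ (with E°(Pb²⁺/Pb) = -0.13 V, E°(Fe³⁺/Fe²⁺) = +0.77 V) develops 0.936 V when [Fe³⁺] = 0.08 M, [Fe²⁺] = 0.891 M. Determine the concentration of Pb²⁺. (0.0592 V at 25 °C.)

From the Nernst equation, log Q = n(E° − E)/0.0592 = 2(0.90 − 0.936)/0.0592 = -1.216, so Q = 0.0608.
With Q = [Pb²⁺]·[Fe²⁺]^2/[Fe³⁺]^2 and the known concentrations, [Pb²⁺] in the numerator gives [Pb²⁺] = 4.9 × 10^-4 M.

4.9 × 10^-4 M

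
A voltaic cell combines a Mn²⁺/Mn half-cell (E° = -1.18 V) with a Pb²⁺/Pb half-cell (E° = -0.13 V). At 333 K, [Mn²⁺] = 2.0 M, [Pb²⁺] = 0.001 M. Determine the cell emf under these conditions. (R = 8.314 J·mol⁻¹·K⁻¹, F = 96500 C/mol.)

The Pb²⁺/Pb couple has the higher reduction potential and acts as the cathode, so E°_cell = -0.13 − (-1.18) = 1.05 V.
Balancing electrons gives n = 2; the reaction quotient is Q = [Mn²⁺]/[Pb²⁺] = 2000.
E = E° − (RT/nF) ln Q = 1.05 − (8.314×333)/(2×96500) × (7.601) = 1.050 − 0.109 = 0.941 V.

0.941 V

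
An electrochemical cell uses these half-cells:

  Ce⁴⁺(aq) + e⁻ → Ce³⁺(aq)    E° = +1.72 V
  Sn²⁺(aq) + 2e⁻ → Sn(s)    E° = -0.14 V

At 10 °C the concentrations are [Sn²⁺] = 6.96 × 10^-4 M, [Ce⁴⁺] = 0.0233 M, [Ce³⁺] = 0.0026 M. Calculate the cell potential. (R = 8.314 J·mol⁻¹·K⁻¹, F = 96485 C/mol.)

2.00 V

The Ce⁴⁺/Ce³⁺ couple has the higher reduction potential and acts as the cathode, so E°_cell = +1.72 − (-0.14) = 1.86 V.
Balancing electrons gives n = 2; the reaction quotient is Q = [Sn²⁺]·[Ce³⁺]^2/[Ce⁴⁺]^2 = 8.67 × 10^-6.
E = E° − (RT/nF) ln Q = 1.86 − (8.314×283)/(2×96485) × (-11.656) = 1.860 + 0.142 = 2.002 V.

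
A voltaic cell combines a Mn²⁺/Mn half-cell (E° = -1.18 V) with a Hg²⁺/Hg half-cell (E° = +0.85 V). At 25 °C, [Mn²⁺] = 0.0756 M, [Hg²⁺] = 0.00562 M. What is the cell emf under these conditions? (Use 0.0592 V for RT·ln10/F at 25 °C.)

2.00 V

The Hg²⁺/Hg couple has the higher reduction potential and acts as the cathode, so E°_cell = +0.85 − (-1.18) = 2.03 V.
Balancing electrons gives n = 2; the reaction quotient is Q = [Mn²⁺]/[Hg²⁺] = 13.5.
At 25 °C, E = E° − (0.0592/n) log Q = 2.03 − (0.0592/2)(1.129) = 2.030 − 0.033 = 1.997 V.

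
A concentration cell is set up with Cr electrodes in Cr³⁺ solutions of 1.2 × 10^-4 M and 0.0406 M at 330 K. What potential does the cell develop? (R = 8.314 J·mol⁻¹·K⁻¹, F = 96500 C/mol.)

0.055 V

Both half-cells are Cr³⁺/Cr, so E°_cell = 0. The concentrated side is the cathode; the cell reaction moves Cr³⁺ from high to low concentration with n = 3.
Q = [Cr³⁺]_dilute/[Cr³⁺]_conc = 1.2 × 10^-4/0.0406 = 0.00296.
E = 0 − (RT/nF) ln Q = −((8.314×330)/(3×96500))(-5.824) = 0.0552 V.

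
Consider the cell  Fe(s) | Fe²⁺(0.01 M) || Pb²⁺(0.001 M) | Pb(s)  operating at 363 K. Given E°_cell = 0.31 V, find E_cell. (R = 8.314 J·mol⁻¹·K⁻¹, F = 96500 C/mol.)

0.274 V

Balancing electrons gives n = 2; the reaction quotient is Q = [Fe²⁺]/[Pb²⁺] = 10.0.
E = E° − (RT/nF) ln Q = 0.31 − (8.314×363)/(2×96500) × (2.303) = 0.310 − 0.036 = 0.274 V.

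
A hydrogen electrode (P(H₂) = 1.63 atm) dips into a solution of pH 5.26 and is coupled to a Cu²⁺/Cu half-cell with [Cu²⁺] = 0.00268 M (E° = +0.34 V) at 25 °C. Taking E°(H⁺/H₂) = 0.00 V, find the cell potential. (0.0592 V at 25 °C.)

The Cu²⁺/Cu couple is the cathode, so E°_cell = 0.34 V; n = 2.
[H⁺] = 10^(−5.26) = 5.5 × 10^-6 M, and Q = [H⁺]^2 / ([Cu²⁺]·P(H₂)) = 6.91 × 10^-9.
E = E° − (0.0592/2) log Q = 0.34 − (0.0592/2)(-8.160) = 0.582 V.

0.58 V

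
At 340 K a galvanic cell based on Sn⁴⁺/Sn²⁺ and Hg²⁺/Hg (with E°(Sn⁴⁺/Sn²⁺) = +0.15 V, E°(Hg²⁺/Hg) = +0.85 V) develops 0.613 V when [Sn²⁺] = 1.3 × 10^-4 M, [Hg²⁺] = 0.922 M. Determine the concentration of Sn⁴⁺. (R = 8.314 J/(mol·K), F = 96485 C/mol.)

From the Nernst equation, ln Q = nF(E° − E)/RT = 2×96485×(0.70 − 0.613)/(8.314×340) = 5.939, so Q = 380.
With Q = [Sn⁴⁺]/([Sn²⁺]·[Hg²⁺]) and the known concentrations, [Sn⁴⁺] in the numerator gives [Sn⁴⁺] = 0.045 M.

0.045 M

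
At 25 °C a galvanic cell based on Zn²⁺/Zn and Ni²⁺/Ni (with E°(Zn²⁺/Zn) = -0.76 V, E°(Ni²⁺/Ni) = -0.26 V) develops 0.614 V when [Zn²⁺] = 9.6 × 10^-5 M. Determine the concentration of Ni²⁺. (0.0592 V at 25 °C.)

From the Nernst equation, log Q = n(E° − E)/0.0592 = 2(0.50 − 0.614)/0.0592 = -3.851, so Q = 1.41 × 10^-4.
With Q = [Zn²⁺]/[Ni²⁺] and the known concentrations, [Ni²⁺] in the denominator gives [Ni²⁺] = 0.68 M.

0.68 M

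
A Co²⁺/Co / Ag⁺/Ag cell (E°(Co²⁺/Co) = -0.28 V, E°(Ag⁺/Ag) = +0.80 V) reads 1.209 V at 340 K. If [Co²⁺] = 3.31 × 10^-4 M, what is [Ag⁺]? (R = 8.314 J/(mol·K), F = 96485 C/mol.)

1.5 M

From the Nernst equation, ln Q = nF(E° − E)/RT = 2×96485×(1.08 − 1.209)/(8.314×340) = -8.806, so Q = 1.5 × 10^-4.
With Q = [Co²⁺]/[Ag⁺]^2 and the known concentrations, [Ag⁺]^2 in the denominator gives [Ag⁺] = 1.5 M.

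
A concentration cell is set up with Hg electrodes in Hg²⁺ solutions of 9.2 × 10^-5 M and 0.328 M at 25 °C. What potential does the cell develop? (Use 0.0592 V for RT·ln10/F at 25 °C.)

Both half-cells are Hg²⁺/Hg, so E°_cell = 0. The concentrated side is the cathode; the cell reaction moves Hg²⁺ from high to low concentration with n = 2.
Q = [Hg²⁺]_dilute/[Hg²⁺]_conc = 9.2 × 10^-5/0.328 = 2.8 × 10^-4.
E = 0 − (0.0592/2) log Q = −(0.0592/2)(-3.552) = 0.1051 V.

0.11 V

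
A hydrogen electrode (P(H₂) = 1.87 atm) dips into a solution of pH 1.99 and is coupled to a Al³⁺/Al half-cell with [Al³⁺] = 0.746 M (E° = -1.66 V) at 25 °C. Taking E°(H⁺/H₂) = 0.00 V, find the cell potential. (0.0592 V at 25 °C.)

1.54 V

The hydrogen couple is the cathode, so E°_cell = 1.66 V; n = 6.
[H⁺] = 10^(−1.99) = 0.010 M, and Q = [Al³⁺]^2·P(H₂)^3 / [H⁺]^6 = 3.17 × 10^12.
E = E° − (0.0592/6) log Q = 1.66 − (0.0592/6)(12.501) = 1.537 V.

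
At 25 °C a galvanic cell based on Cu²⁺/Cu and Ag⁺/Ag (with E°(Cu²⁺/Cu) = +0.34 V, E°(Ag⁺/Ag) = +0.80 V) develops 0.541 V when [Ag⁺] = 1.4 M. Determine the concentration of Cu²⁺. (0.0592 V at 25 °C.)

0.0036 M

From the Nernst equation, log Q = n(E° − E)/0.0592 = 2(0.46 − 0.541)/0.0592 = -2.736, so Q = 0.00183.
With Q = [Cu²⁺]/[Ag⁺]^2 and the known concentrations, [Cu²⁺] in the numerator gives [Cu²⁺] = 0.0036 M.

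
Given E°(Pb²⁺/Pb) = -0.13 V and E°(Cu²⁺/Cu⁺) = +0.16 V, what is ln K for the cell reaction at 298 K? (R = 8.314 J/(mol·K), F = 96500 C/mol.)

E°_cell = +0.16 − (-0.13) = 0.29 V, with n = 2 electrons transferred.
At equilibrium E = 0, so the Nernst equation gives ln K = nFE°/RT = (2)(96500)(0.29)/((8.314)(298)) = 22.59.

ln K = 22.6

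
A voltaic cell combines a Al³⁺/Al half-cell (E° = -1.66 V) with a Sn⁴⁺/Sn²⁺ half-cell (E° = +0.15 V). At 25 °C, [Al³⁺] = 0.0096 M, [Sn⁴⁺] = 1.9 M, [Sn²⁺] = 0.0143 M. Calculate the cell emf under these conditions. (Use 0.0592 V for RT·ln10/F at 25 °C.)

1.91 V

The Sn⁴⁺/Sn²⁺ couple has the higher reduction potential and acts as the cathode, so E°_cell = +0.15 − (-1.66) = 1.81 V.
Balancing electrons gives n = 6; the reaction quotient is Q = [Al³⁺]^2·[Sn²⁺]^3/[Sn⁴⁺]^3 = 3.93 × 10^-11.
At 25 °C, E = E° − (0.0592/n) log Q = 1.81 − (0.0592/6)(-10.406) = 1.810 + 0.103 = 1.913 V.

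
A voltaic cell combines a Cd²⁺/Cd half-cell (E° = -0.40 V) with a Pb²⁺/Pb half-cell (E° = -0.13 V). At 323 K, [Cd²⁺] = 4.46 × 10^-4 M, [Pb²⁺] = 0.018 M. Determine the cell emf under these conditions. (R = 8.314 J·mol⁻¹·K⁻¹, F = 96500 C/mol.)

0.321 V

The Pb²⁺/Pb couple has the higher reduction potential and acts as the cathode, so E°_cell = -0.13 − (-0.40) = 0.27 V.
Balancing electrons gives n = 2; the reaction quotient is Q = [Cd²⁺]/[Pb²⁺] = 0.0248.
E = E° − (RT/nF) ln Q = 0.27 − (8.314×323)/(2×96500) × (-3.698) = 0.270 + 0.051 = 0.321 V.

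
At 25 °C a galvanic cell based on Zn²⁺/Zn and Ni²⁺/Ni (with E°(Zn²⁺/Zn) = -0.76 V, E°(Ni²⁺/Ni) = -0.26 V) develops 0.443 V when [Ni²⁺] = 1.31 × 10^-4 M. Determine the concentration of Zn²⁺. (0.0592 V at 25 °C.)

0.011 M

From the Nernst equation, log Q = n(E° − E)/0.0592 = 2(0.50 − 0.443)/0.0592 = 1.926, so Q = 84.3.
With Q = [Zn²⁺]/[Ni²⁺] and the known concentrations, [Zn²⁺] in the numerator gives [Zn²⁺] = 0.011 M.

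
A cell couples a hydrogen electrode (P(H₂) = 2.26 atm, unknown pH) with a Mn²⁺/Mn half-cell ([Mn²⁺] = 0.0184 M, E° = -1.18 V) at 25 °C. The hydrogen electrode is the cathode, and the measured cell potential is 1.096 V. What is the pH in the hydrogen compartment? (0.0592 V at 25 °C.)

pH = 2.11

E°_cell = 1.18 V and n = 2.
log Q = n(E° − E)/0.0592 = 2×(1.18 − 1.096)/0.0592 = 2.838.
With Q = [Mn²⁺]·P(H₂) / [H⁺]^2, solving for [H⁺] gives log[H⁺] = -2.109, so pH = 2.11.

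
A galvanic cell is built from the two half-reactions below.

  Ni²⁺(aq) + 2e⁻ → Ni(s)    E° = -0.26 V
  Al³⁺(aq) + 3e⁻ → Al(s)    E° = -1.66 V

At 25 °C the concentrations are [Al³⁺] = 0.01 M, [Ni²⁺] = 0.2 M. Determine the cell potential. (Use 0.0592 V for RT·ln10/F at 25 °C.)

1.42 V

The Ni²⁺/Ni couple has the higher reduction potential and acts as the cathode, so E°_cell = -0.26 − (-1.66) = 1.40 V.
Balancing electrons gives n = 6; the reaction quotient is Q = [Al³⁺]^2/[Ni²⁺]^3 = 0.0125.
At 25 °C, E = E° − (0.0592/n) log Q = 1.40 − (0.0592/6)(-1.903) = 1.400 + 0.019 = 1.419 V.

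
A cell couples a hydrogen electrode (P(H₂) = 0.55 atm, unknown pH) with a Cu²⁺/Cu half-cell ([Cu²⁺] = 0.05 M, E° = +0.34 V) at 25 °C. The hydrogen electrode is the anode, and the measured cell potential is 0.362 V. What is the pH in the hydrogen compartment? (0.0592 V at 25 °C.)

E°_cell = 0.34 V and n = 2.
log Q = n(E° − E)/0.0592 = 2×(0.34 − 0.362)/0.0592 = -0.743.
With Q = [H⁺]^2 / ([Cu²⁺]·P(H₂)), solving for [H⁺] gives log[H⁺] = -1.152, so pH = 1.15.

pH = 1.15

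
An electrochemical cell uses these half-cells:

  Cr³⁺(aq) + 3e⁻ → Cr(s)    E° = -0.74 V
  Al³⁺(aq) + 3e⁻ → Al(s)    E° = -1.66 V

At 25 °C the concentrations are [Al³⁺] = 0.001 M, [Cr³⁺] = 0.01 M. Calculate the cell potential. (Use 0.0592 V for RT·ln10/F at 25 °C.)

0.940 V

The Cr³⁺/Cr couple has the higher reduction potential and acts as the cathode, so E°_cell = -0.74 − (-1.66) = 0.92 V.
Balancing electrons gives n = 3; the reaction quotient is Q = [Al³⁺]/[Cr³⁺] = 0.100.
At 25 °C, E = E° − (0.0592/n) log Q = 0.92 − (0.0592/3)(-1.000) = 0.920 + 0.020 = 0.940 V.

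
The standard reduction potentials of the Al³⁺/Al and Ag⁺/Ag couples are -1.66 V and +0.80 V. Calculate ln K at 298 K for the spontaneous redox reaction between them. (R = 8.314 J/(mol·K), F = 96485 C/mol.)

E°_cell = +0.80 − (-1.66) = 2.46 V, with n = 3 electrons transferred.
At equilibrium E = 0, so the Nernst equation gives ln K = nFE°/RT = (3)(96485)(2.46)/((8.314)(298)) = 287.40.

ln K = 287.4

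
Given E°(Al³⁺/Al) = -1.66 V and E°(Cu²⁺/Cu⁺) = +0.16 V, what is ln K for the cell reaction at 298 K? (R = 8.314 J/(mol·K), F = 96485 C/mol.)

ln K = 212.6

E°_cell = +0.16 − (-1.66) = 1.82 V, with n = 3 electrons transferred.
At equilibrium E = 0, so the Nernst equation gives ln K = nFE°/RT = (3)(96485)(1.82)/((8.314)(298)) = 212.63.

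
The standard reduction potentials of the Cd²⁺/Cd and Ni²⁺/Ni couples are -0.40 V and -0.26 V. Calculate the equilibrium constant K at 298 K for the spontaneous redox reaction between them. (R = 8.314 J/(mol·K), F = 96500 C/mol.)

5.4 × 10^4

E°_cell = -0.26 − (-0.40) = 0.14 V, with n = 2 electrons transferred.
At equilibrium E = 0, so the Nernst equation gives ln K = nFE°/RT = (2)(96500)(0.14)/((8.314)(298)) = 10.91.
K = e^10.91 = 5.4 × 10^4.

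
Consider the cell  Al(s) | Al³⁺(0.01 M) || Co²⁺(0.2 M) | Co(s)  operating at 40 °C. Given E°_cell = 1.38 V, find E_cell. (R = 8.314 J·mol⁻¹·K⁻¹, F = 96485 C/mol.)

Balancing electrons gives n = 6; the reaction quotient is Q = [Al³⁺]^2/[Co²⁺]^3 = 0.0125.
E = E° − (RT/nF) ln Q = 1.38 − (8.314×313)/(6×96485) × (-4.382) = 1.380 + 0.020 = 1.400 V.

1.40 V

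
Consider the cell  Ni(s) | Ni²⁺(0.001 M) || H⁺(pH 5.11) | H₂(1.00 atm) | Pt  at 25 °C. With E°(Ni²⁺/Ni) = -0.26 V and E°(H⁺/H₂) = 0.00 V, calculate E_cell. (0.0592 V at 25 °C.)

0.046 V

The hydrogen couple is the cathode, so E°_cell = 0.26 V; n = 2.
[H⁺] = 10^(−5.11) = 7.8 × 10^-6 M, and Q = [Ni²⁺]·P(H₂) / [H⁺]^2 = 1.66 × 10^7.
E = E° − (0.0592/2) log Q = 0.26 − (0.0592/2)(7.220) = 0.046 V.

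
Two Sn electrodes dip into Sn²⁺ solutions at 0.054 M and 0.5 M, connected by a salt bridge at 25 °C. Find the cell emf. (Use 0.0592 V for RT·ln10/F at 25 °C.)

0.029 V

Both half-cells are Sn²⁺/Sn, so E°_cell = 0. The concentrated side is the cathode; the cell reaction moves Sn²⁺ from high to low concentration with n = 2.
Q = [Sn²⁺]_dilute/[Sn²⁺]_conc = 0.054/0.5 = 0.108.
E = 0 − (0.0592/2) log Q = −(0.0592/2)(-0.967) = 0.0286 V.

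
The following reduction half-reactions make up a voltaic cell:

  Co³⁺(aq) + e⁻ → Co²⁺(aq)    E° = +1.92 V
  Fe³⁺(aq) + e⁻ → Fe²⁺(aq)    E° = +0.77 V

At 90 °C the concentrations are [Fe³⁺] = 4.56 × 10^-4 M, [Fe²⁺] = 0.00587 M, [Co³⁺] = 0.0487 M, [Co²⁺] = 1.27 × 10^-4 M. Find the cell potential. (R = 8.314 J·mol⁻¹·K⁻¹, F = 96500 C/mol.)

The Co³⁺/Co²⁺ couple has the higher reduction potential and acts as the cathode, so E°_cell = +1.92 − (+0.77) = 1.15 V.
Balancing electrons gives n = 1; the reaction quotient is Q = [Fe³⁺]·[Co²⁺]/([Fe²⁺]·[Co³⁺]) = 2.03 × 10^-4.
E = E° − (RT/nF) ln Q = 1.15 − (8.314×363)/(1×96500) × (-8.504) = 1.150 + 0.266 = 1.416 V.

1.42 V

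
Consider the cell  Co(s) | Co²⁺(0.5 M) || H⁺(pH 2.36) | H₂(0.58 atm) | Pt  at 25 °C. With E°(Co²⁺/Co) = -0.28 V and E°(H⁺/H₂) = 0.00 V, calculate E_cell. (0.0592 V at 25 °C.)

0.16 V

The hydrogen couple is the cathode, so E°_cell = 0.28 V; n = 2.
[H⁺] = 10^(−2.36) = 0.0044 M, and Q = [Co²⁺]·P(H₂) / [H⁺]^2 = 1.52 × 10^4.
E = E° − (0.0592/2) log Q = 0.28 − (0.0592/2)(4.182) = 0.156 V.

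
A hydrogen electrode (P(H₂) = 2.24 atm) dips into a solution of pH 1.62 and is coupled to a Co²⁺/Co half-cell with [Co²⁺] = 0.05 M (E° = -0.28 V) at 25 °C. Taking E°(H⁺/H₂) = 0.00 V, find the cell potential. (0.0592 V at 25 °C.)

0.21 V

The hydrogen couple is the cathode, so E°_cell = 0.28 V; n = 2.
[H⁺] = 10^(−1.62) = 0.024 M, and Q = [Co²⁺]·P(H₂) / [H⁺]^2 = 195.
E = E° − (0.0592/2) log Q = 0.28 − (0.0592/2)(2.289) = 0.212 V.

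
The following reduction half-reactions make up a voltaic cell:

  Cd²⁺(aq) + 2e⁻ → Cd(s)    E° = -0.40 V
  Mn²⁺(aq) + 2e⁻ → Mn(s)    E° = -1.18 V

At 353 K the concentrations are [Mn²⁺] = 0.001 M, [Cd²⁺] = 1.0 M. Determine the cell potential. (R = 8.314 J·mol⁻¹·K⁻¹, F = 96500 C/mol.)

0.885 V

The Cd²⁺/Cd couple has the higher reduction potential and acts as the cathode, so E°_cell = -0.40 − (-1.18) = 0.78 V.
Balancing electrons gives n = 2; the reaction quotient is Q = [Mn²⁺]/[Cd²⁺] = 0.00100.
E = E° − (RT/nF) ln Q = 0.78 − (8.314×353)/(2×96500) × (-6.908) = 0.780 + 0.105 = 0.885 V.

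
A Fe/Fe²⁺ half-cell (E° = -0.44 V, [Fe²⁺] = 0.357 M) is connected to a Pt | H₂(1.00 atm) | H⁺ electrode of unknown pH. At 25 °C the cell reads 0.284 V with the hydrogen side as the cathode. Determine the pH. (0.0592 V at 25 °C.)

pH = 2.86

E°_cell = 0.44 V and n = 2.
log Q = n(E° − E)/0.0592 = 2×(0.44 − 0.284)/0.0592 = 5.270.
With Q = [Fe²⁺]·P(H₂) / [H⁺]^2, solving for [H⁺] gives log[H⁺] = -2.859, so pH = 2.86.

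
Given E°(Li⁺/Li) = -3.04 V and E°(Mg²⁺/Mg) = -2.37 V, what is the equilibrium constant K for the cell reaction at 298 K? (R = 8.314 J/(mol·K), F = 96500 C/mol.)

E°_cell = -2.37 − (-3.04) = 0.67 V, with n = 2 electrons transferred.
At equilibrium E = 0, so the Nernst equation gives ln K = nFE°/RT = (2)(96500)(0.67)/((8.314)(298)) = 52.19.
K = e^52.19 = 4.6 × 10^22.

4.6 × 10^22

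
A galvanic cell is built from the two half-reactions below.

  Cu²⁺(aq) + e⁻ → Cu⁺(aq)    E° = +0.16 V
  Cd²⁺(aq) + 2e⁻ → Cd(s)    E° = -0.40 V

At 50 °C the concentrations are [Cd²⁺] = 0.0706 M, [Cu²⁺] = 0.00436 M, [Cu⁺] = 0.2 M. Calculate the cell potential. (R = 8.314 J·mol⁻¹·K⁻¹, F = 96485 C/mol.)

0.490 V

The Cu²⁺/Cu⁺ couple has the higher reduction potential and acts as the cathode, so E°_cell = +0.16 − (-0.40) = 0.56 V.
Balancing electrons gives n = 2; the reaction quotient is Q = [Cd²⁺]·[Cu⁺]^2/[Cu²⁺]^2 = 149.
E = E° − (RT/nF) ln Q = 0.56 − (8.314×323)/(2×96485) × (5.001) = 0.560 − 0.070 = 0.490 V.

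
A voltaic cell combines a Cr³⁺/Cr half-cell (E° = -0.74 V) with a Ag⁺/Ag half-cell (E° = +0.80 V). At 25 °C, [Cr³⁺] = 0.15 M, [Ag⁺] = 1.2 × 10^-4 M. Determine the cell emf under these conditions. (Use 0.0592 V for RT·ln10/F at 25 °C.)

1.32 V

The Ag⁺/Ag couple has the higher reduction potential and acts as the cathode, so E°_cell = +0.80 − (-0.74) = 1.54 V.
Balancing electrons gives n = 3; the reaction quotient is Q = [Cr³⁺]/[Ag⁺]^3 = 8.68 × 10^10.
At 25 °C, E = E° − (0.0592/n) log Q = 1.54 − (0.0592/3)(10.939) = 1.540 − 0.216 = 1.324 V.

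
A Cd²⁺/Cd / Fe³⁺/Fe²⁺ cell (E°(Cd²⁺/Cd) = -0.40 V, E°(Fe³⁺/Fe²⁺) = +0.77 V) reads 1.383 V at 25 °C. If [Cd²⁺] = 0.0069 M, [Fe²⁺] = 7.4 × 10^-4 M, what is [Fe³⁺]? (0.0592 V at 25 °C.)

From the Nernst equation, log Q = n(E° − E)/0.0592 = 2(1.17 − 1.383)/0.0592 = -7.196, so Q = 6.37 × 10^-8.
With Q = [Cd²⁺]·[Fe²⁺]^2/[Fe³⁺]^2 and the known concentrations, [Fe³⁺]^2 in the denominator gives [Fe³⁺] = 0.24 M.

0.24 M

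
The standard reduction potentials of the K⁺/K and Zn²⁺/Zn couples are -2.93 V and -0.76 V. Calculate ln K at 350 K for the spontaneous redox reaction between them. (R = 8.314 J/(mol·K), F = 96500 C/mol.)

ln K = 143.9

E°_cell = -0.76 − (-2.93) = 2.17 V, with n = 2 electrons transferred.
At equilibrium E = 0, so the Nernst equation gives ln K = nFE°/RT = (2)(96500)(2.17)/((8.314)(350)) = 143.93.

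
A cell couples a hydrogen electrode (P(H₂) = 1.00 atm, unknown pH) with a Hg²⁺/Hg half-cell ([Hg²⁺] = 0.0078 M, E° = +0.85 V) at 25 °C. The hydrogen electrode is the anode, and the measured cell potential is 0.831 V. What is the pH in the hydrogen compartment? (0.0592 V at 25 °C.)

E°_cell = 0.85 V and n = 2.
log Q = n(E° − E)/0.0592 = 2×(0.85 − 0.831)/0.0592 = 0.642.
With Q = [H⁺]^2 / ([Hg²⁺]·P(H₂)), solving for [H⁺] gives log[H⁺] = -0.733, so pH = 0.73.

pH = 0.73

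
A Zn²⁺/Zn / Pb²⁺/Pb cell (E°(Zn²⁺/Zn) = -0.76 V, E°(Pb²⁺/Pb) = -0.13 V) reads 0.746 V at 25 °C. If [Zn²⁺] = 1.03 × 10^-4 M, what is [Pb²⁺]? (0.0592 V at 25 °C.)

0.85 M

From the Nernst equation, log Q = n(E° − E)/0.0592 = 2(0.63 − 0.746)/0.0592 = -3.919, so Q = 1.21 × 10^-4.
With Q = [Zn²⁺]/[Pb²⁺] and the known concentrations, [Pb²⁺] in the denominator gives [Pb²⁺] = 0.85 M.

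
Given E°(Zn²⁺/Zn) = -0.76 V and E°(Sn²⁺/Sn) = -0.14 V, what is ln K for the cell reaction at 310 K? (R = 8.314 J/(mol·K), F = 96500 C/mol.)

ln K = 46.4

E°_cell = -0.14 − (-0.76) = 0.62 V, with n = 2 electrons transferred.
At equilibrium E = 0, so the Nernst equation gives ln K = nFE°/RT = (2)(96500)(0.62)/((8.314)(310)) = 46.43.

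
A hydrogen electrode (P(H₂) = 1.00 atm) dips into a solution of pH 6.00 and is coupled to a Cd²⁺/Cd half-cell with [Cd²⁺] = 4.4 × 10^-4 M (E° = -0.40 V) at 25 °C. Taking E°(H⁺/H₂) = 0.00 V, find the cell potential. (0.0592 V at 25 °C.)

The hydrogen couple is the cathode, so E°_cell = 0.40 V; n = 2.
[H⁺] = 10^(−6.00) = 1 × 10^-6 M, and Q = [Cd²⁺]·P(H₂) / [H⁺]^2 = 4.4 × 10^8.
E = E° − (0.0592/2) log Q = 0.40 − (0.0592/2)(8.643) = 0.144 V.

0.14 V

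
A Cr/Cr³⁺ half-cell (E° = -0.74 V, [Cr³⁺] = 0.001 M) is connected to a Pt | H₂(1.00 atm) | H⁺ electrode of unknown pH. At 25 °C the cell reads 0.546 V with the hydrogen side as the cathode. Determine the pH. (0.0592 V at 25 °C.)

pH = 4.28

E°_cell = 0.74 V and n = 6.
log Q = n(E° − E)/0.0592 = 6×(0.74 − 0.546)/0.0592 = 19.662.
With Q = [Cr³⁺]^2·P(H₂)^3 / [H⁺]^6, solving for [H⁺] gives log[H⁺] = -4.277, so pH = 4.28.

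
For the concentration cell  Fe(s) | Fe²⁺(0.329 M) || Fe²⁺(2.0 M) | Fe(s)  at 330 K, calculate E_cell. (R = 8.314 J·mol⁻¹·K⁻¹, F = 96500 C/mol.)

0.026 V

Both half-cells are Fe²⁺/Fe, so E°_cell = 0. The concentrated side is the cathode; the cell reaction moves Fe²⁺ from high to low concentration with n = 2.
Q = [Fe²⁺]_dilute/[Fe²⁺]_conc = 0.329/2.0 = 0.165.
E = 0 − (RT/nF) ln Q = −((8.314×330)/(2×96500))(-1.805) = 0.0257 V.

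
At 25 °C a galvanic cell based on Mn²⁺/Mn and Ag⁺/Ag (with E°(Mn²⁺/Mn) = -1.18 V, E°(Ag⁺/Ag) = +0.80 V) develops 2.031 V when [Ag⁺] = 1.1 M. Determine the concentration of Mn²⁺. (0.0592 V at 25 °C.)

From the Nernst equation, log Q = n(E° − E)/0.0592 = 2(1.98 − 2.031)/0.0592 = -1.723, so Q = 0.0189.
With Q = [Mn²⁺]/[Ag⁺]^2 and the known concentrations, [Mn²⁺] in the numerator gives [Mn²⁺] = 0.023 M.

0.023 M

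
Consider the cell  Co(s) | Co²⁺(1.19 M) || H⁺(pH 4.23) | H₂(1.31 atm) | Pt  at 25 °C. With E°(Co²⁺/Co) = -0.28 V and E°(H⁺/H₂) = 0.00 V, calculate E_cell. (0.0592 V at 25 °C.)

0.024 V

The hydrogen couple is the cathode, so E°_cell = 0.28 V; n = 2.
[H⁺] = 10^(−4.23) = 5.9 × 10^-5 M, and Q = [Co²⁺]·P(H₂) / [H⁺]^2 = 4.5 × 10^8.
E = E° − (0.0592/2) log Q = 0.28 − (0.0592/2)(8.653) = 0.024 V.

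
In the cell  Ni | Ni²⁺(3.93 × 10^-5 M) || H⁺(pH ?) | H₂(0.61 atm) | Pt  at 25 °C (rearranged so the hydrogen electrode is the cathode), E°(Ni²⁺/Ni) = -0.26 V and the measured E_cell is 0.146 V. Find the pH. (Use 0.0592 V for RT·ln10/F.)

E°_cell = 0.26 V and n = 2.
log Q = n(E° − E)/0.0592 = 2×(0.26 − 0.146)/0.0592 = 3.851.
With Q = [Ni²⁺]·P(H₂) / [H⁺]^2, solving for [H⁺] gives log[H⁺] = -4.236, so pH = 4.24.

pH = 4.24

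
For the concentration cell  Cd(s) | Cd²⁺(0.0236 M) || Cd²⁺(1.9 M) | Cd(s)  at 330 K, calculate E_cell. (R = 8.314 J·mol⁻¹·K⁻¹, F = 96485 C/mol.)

0.062 V

Both half-cells are Cd²⁺/Cd, so E°_cell = 0. The concentrated side is the cathode; the cell reaction moves Cd²⁺ from high to low concentration with n = 2.
Q = [Cd²⁺]_dilute/[Cd²⁺]_conc = 0.0236/1.9 = 0.0124.
E = 0 − (RT/nF) ln Q = −((8.314×330)/(2×96485))(-4.388) = 0.0624 V.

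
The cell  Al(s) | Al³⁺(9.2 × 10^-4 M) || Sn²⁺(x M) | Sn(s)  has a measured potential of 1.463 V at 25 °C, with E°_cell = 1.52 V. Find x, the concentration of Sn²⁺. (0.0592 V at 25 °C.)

From the Nernst equation, log Q = n(E° − E)/0.0592 = 6(1.52 − 1.463)/0.0592 = 5.777, so Q = 5.98 × 10^5.
With Q = [Al³⁺]^2/[Sn²⁺]^3 and the known concentrations, [Sn²⁺]^3 in the denominator gives [Sn²⁺] = 1.1 × 10^-4 M.

1.1 × 10^-4 M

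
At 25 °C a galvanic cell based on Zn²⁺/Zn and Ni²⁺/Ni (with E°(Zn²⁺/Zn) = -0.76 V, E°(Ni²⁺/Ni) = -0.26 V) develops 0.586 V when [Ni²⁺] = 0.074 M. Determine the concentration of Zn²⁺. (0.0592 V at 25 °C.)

From the Nernst equation, log Q = n(E° − E)/0.0592 = 2(0.50 − 0.586)/0.0592 = -2.905, so Q = 0.00124.
With Q = [Zn²⁺]/[Ni²⁺] and the known concentrations, [Zn²⁺] in the numerator gives [Zn²⁺] = 9.2 × 10^-5 M.

9.2 × 10^-5 M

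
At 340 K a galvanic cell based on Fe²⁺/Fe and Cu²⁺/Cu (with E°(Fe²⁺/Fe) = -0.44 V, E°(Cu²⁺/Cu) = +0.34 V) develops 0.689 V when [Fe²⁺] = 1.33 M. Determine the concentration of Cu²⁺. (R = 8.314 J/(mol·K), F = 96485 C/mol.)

0.0027 M

From the Nernst equation, ln Q = nF(E° − E)/RT = 2×96485×(0.78 − 0.689)/(8.314×340) = 6.212, so Q = 499.
With Q = [Fe²⁺]/[Cu²⁺] and the known concentrations, [Cu²⁺] in the denominator gives [Cu²⁺] = 0.0027 M.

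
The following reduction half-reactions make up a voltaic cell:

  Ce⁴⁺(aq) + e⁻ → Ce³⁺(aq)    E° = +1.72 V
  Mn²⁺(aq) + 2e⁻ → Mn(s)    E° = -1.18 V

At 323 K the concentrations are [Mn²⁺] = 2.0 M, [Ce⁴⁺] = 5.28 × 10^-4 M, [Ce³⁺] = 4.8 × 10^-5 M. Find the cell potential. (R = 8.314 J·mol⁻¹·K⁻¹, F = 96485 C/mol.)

2.96 V

The Ce⁴⁺/Ce³⁺ couple has the higher reduction potential and acts as the cathode, so E°_cell = +1.72 − (-1.18) = 2.90 V.
Balancing electrons gives n = 2; the reaction quotient is Q = [Mn²⁺]·[Ce³⁺]^2/[Ce⁴⁺]^2 = 0.0165.
E = E° − (RT/nF) ln Q = 2.90 − (8.314×323)/(2×96485) × (-4.103) = 2.900 + 0.057 = 2.957 V.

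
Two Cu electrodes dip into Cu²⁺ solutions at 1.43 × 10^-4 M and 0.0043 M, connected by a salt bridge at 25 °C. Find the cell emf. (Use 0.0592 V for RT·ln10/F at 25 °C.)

Both half-cells are Cu²⁺/Cu, so E°_cell = 0. The concentrated side is the cathode; the cell reaction moves Cu²⁺ from high to low concentration with n = 2.
Q = [Cu²⁺]_dilute/[Cu²⁺]_conc = 1.43 × 10^-4/0.0043 = 0.0333.
E = 0 − (0.0592/2) log Q = −(0.0592/2)(-1.478) = 0.0437 V.

0.044 V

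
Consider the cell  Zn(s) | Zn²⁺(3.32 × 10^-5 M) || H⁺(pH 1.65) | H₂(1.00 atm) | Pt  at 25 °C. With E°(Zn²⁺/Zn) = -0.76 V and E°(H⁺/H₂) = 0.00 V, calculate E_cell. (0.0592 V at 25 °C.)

0.79 V

The hydrogen couple is the cathode, so E°_cell = 0.76 V; n = 2.
[H⁺] = 10^(−1.65) = 0.022 M, and Q = [Zn²⁺]·P(H₂) / [H⁺]^2 = 0.0662.
E = E° − (0.0592/2) log Q = 0.76 − (0.0592/2)(-1.179) = 0.795 V.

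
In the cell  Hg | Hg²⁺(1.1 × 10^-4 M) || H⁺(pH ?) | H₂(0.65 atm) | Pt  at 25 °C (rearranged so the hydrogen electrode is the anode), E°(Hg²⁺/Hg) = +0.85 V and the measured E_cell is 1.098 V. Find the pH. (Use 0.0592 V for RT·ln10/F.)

E°_cell = 0.85 V and n = 2.
log Q = n(E° − E)/0.0592 = 2×(0.85 − 1.098)/0.0592 = -8.378.
With Q = [H⁺]^2 / ([Hg²⁺]·P(H₂)), solving for [H⁺] gives log[H⁺] = -6.262, so pH = 6.26.

pH = 6.26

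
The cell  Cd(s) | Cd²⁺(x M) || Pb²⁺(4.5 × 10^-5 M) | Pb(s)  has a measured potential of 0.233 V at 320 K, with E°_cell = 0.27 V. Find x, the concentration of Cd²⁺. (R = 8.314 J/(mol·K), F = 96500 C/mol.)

6.6 × 10^-4 M

From the Nernst equation, ln Q = nF(E° − E)/RT = 2×96500×(0.27 − 0.233)/(8.314×320) = 2.684, so Q = 14.6.
With Q = [Cd²⁺]/[Pb²⁺] and the known concentrations, [Cd²⁺] in the numerator gives [Cd²⁺] = 6.6 × 10^-4 M.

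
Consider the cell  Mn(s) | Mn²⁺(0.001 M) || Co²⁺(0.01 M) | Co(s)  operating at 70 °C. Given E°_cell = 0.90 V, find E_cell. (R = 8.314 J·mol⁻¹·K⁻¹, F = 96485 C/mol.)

0.934 V

Balancing electrons gives n = 2; the reaction quotient is Q = [Mn²⁺]/[Co²⁺] = 0.100.
E = E° − (RT/nF) ln Q = 0.90 − (8.314×343)/(2×96485) × (-2.303) = 0.900 + 0.034 = 0.934 V.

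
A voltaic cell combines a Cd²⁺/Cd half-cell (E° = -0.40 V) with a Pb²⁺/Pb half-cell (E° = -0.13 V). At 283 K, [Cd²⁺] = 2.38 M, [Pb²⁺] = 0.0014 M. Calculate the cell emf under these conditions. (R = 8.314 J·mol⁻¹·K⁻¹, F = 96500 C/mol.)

The Pb²⁺/Pb couple has the higher reduction potential and acts as the cathode, so E°_cell = -0.13 − (-0.40) = 0.27 V.
Balancing electrons gives n = 2; the reaction quotient is Q = [Cd²⁺]/[Pb²⁺] = 1700.
E = E° − (RT/nF) ln Q = 0.27 − (8.314×283)/(2×96500) × (7.438) = 0.270 − 0.091 = 0.179 V.

0.179 V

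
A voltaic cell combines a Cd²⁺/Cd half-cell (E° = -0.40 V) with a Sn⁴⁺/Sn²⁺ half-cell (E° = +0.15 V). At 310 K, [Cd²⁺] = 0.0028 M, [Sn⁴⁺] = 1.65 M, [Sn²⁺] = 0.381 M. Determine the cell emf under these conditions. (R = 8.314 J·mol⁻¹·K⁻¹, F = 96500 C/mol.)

0.648 V

The Sn⁴⁺/Sn²⁺ couple has the higher reduction potential and acts as the cathode, so E°_cell = +0.15 − (-0.40) = 0.55 V.
Balancing electrons gives n = 2; the reaction quotient is Q = [Cd²⁺]·[Sn²⁺]/[Sn⁴⁺] = 6.47 × 10^-4.
E = E° − (RT/nF) ln Q = 0.55 − (8.314×310)/(2×96500) × (-7.344) = 0.550 + 0.098 = 0.648 V.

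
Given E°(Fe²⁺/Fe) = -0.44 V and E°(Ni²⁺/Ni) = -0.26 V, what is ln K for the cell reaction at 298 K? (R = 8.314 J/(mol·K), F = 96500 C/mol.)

ln K = 14.0

E°_cell = -0.26 − (-0.44) = 0.18 V, with n = 2 electrons transferred.
At equilibrium E = 0, so the Nernst equation gives ln K = nFE°/RT = (2)(96500)(0.18)/((8.314)(298)) = 14.02.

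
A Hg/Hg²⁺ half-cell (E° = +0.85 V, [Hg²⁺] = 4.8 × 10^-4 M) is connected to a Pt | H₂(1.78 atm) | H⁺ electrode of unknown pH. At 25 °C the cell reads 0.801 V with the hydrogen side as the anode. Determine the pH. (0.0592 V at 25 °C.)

E°_cell = 0.85 V and n = 2.
log Q = n(E° − E)/0.0592 = 2×(0.85 − 0.801)/0.0592 = 1.655.
With Q = [H⁺]^2 / ([Hg²⁺]·P(H₂)), solving for [H⁺] gives log[H⁺] = -0.706, so pH = 0.71.

pH = 0.71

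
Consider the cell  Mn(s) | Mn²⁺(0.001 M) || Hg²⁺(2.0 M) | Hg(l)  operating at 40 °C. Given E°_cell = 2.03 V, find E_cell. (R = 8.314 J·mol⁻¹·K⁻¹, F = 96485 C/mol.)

Balancing electrons gives n = 2; the reaction quotient is Q = [Mn²⁺]/[Hg²⁺] = 5 × 10^-4.
E = E° − (RT/nF) ln Q = 2.03 − (8.314×313)/(2×96485) × (-7.601) = 2.030 + 0.103 = 2.133 V.

2.13 V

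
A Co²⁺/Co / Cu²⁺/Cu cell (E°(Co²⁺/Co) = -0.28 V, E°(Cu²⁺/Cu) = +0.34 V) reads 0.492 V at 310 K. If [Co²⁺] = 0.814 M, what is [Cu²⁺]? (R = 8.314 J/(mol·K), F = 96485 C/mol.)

From the Nernst equation, ln Q = nF(E° − E)/RT = 2×96485×(0.62 − 0.492)/(8.314×310) = 9.584, so Q = 1.45 × 10^4.
With Q = [Co²⁺]/[Cu²⁺] and the known concentrations, [Cu²⁺] in the denominator gives [Cu²⁺] = 5.6 × 10^-5 M.

5.6 × 10^-5 M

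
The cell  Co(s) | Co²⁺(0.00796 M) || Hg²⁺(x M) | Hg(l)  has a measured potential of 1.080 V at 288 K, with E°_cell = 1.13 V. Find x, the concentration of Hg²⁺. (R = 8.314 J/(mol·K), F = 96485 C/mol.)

1.4 × 10^-4 M

From the Nernst equation, ln Q = nF(E° − E)/RT = 2×96485×(1.13 − 1.080)/(8.314×288) = 4.030, so Q = 56.2.
With Q = [Co²⁺]/[Hg²⁺] and the known concentrations, [Hg²⁺] in the denominator gives [Hg²⁺] = 1.4 × 10^-4 M.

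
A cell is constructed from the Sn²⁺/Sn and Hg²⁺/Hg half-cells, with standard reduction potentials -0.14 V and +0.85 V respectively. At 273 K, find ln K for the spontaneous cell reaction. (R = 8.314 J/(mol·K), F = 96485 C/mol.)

ln K = 84.2

E°_cell = +0.85 − (-0.14) = 0.99 V, with n = 2 electrons transferred.
At equilibrium E = 0, so the Nernst equation gives ln K = nFE°/RT = (2)(96485)(0.99)/((8.314)(273)) = 84.17.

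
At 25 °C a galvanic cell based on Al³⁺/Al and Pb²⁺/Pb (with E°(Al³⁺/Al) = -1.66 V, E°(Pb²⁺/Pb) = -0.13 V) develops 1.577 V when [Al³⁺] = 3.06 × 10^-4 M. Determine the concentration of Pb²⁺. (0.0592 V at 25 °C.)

0.18 M

From the Nernst equation, log Q = n(E° − E)/0.0592 = 6(1.53 − 1.577)/0.0592 = -4.764, so Q = 1.72 × 10^-5.
With Q = [Al³⁺]^2/[Pb²⁺]^3 and the known concentrations, [Pb²⁺]^3 in the denominator gives [Pb²⁺] = 0.18 M.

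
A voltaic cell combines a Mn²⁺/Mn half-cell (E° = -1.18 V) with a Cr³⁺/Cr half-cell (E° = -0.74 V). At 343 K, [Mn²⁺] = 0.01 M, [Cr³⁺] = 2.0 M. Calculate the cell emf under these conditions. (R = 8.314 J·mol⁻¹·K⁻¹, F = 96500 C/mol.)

0.515 V

The Cr³⁺/Cr couple has the higher reduction potential and acts as the cathode, so E°_cell = -0.74 − (-1.18) = 0.44 V.
Balancing electrons gives n = 6; the reaction quotient is Q = [Mn²⁺]^3/[Cr³⁺]^2 = 2.5 × 10^-7.
E = E° − (RT/nF) ln Q = 0.44 − (8.314×343)/(6×96500) × (-15.202) = 0.440 + 0.075 = 0.515 V.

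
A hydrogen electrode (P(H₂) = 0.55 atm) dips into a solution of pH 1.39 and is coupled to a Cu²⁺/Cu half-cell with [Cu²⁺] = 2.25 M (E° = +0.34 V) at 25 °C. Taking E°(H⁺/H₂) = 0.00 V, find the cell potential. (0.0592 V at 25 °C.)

The Cu²⁺/Cu couple is the cathode, so E°_cell = 0.34 V; n = 2.
[H⁺] = 10^(−1.39) = 0.041 M, and Q = [H⁺]^2 / ([Cu²⁺]·P(H₂)) = 0.00134.
E = E° − (0.0592/2) log Q = 0.34 − (0.0592/2)(-2.873) = 0.425 V.

0.43 V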